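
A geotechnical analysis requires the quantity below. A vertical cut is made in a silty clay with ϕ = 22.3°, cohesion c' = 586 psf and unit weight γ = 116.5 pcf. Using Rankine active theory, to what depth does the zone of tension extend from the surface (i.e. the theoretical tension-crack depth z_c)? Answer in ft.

15.0 ft

K_a = tan²(45° − 22.3°/2) = 0.4498; √K_a = 0.6707.
The active pressure is zero where K_a γ z = 2c√K_a, so z_c = 2c/(γ√K_a) = 2×586/(116.5×0.6707) = 15.00 ft.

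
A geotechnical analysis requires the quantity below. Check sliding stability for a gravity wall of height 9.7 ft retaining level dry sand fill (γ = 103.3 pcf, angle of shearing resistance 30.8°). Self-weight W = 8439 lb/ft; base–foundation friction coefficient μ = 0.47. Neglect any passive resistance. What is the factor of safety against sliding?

K_a = tan²(45° − 30.8°/2) = 0.3227.
P_a = ½K_aγH² = 0.5×0.3227×103.3×9.7² = 1568 lb/ft, acting at H/3 = 3.233 ft above the base.
FS_sliding = μW / P_a = 0.47×8439 / 1568 = 2.529.

2.53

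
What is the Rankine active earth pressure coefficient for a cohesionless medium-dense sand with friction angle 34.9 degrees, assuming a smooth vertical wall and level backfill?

0.272

K_a = tan²(45° − φ/2) = tan²(27.55°) = 0.2721.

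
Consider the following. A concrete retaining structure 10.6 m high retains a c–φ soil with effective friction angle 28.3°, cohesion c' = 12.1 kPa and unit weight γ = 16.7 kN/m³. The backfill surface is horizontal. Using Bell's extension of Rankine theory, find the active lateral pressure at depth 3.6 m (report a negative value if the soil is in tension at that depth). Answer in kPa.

K_a = (1 − sin φ)/(1 + sin φ) = 0.3568.
σ_a = K_a γ z − 2c√K_a = 0.3568×16.7×3.6 − 2×12.1×0.5973 = 6.994 kPa.

6.99 kPa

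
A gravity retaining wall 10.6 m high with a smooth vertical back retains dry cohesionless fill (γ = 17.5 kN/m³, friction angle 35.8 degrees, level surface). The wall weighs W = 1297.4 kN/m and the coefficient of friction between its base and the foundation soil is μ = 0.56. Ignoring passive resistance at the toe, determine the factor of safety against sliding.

2.82

K_a = tan²(45° − 35.8°/2) = 0.2619.
P_a = ½K_aγH² = 0.5×0.2619×17.5×10.6² = 257.5 kN/m, acting at H/3 = 3.533 m above the base.
FS_sliding = μW / P_a = 0.56×1297.4 / 257.5 = 2.822.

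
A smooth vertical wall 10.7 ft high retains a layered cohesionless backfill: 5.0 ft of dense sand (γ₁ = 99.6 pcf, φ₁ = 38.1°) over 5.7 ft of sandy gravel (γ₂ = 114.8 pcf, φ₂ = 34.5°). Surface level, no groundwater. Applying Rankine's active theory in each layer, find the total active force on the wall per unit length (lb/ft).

K_a1 = tan²(45°−38.1°/2) = 0.2368; K_a2 = tan²(45°−34.5°/2) = 0.2768.
Layer 1: σ at base = K_a1 γ₁ h₁ = 117.9 psf; P₁ = ½×117.9×5.0 = 294.9.
Layer 2: σ_v at top = γ₁h₁ = 498.0; σ_h top = K_a2×498.0 = 137.9; σ_h base = K_a2×(498.0+114.8×5.7) = 319.0.
P₂ = ½(137.9+319.0)×5.7 = 1302. Total P_a = 294.9+1302 = 1597 lb/ft.

1600 lb/ft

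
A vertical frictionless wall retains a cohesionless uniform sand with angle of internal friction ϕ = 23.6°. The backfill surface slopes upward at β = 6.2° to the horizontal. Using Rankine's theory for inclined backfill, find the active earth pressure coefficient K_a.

0.439

K_a = cos β · (cos β − √(cos²β − cos²φ)) / (cos β + √(cos²β − cos²φ)).
cos β = 0.9942, cos φ = 0.9164, √(cos²β − cos²φ) = 0.3855.
K_a = 0.9942 × (0.9942 − 0.3855)/(0.9942 + 0.3855) = 0.4386.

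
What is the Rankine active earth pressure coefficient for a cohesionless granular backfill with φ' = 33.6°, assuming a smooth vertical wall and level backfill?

K_a = tan²(45° − φ/2) = tan²(28.20°) = 0.2875.

0.288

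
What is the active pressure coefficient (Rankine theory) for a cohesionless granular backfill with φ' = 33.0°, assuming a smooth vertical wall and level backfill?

0.295

K_a = tan²(45° − φ/2) = tan²(28.50°) = 0.2948.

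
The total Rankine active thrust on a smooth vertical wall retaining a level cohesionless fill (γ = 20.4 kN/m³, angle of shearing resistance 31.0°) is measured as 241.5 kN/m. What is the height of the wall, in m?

K_a = 0.3201. P_a = ½ K_a γ H² ⇒ H = √(2P_a/(K_a γ)).
H = √(2×241.5/(0.3201×20.4)) = 8.600 m.

8.60 m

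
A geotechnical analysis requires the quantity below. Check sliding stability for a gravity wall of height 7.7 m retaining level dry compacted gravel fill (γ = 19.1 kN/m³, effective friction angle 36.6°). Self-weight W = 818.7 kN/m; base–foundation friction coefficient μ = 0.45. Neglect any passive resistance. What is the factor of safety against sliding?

2.57

K_a = tan²(45° − 36.6°/2) = 0.2530.
P_a = ½K_aγH² = 0.5×0.2530×19.1×7.7² = 143.2 kN/m, acting at H/3 = 2.567 m above the base.
FS_sliding = μW / P_a = 0.45×818.7 / 143.2 = 2.572.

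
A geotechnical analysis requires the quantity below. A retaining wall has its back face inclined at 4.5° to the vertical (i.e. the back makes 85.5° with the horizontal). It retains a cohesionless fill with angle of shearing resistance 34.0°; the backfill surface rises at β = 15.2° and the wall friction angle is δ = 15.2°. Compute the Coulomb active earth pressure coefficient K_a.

K_a = sin²(α+φ) / [sin²α · sin(α−δ) · (1 + √{sin(φ+δ)sin(φ−β) / (sin(α−δ)sin(α+β))})²].
With α = 85.5°, φ = 34.0°, δ = 15.2°, β = 15.2°: K_a = 0.3534.

0.353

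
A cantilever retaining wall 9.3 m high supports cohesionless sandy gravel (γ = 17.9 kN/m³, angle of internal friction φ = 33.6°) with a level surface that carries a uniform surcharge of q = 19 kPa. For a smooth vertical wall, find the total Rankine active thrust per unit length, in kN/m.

K_a = tan²(45° − φ/2) = 0.2875.
Soil triangle: ½ K_a γ H² = 0.5×0.2875×17.9×9.3² = 222.6 kN/m.
Surcharge rectangle: K_a q H = 0.2875×19×9.3 = 50.80 kN/m.
Total = 222.6 + 50.80 = 273.4 kN/m.

273 kN/m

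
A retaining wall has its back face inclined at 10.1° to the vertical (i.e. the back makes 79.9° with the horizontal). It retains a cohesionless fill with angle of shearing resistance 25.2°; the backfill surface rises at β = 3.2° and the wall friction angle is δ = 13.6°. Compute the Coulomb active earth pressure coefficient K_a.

K_a = sin²(α+φ) / [sin²α · sin(α−δ) · (1 + √{sin(φ+δ)sin(φ−β) / (sin(α−δ)sin(α+β))})²].
With α = 79.9°, φ = 25.2°, δ = 13.6°, β = 3.2°: K_a = 0.4618.

0.462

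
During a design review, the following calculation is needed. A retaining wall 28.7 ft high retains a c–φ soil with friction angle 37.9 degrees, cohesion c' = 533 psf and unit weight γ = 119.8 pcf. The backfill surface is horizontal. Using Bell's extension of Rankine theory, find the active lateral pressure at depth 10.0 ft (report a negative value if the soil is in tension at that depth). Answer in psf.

-235 psf

K_a = (1 − sin φ)/(1 + sin φ) = 0.2389.
σ_a = K_a γ z − 2c√K_a = 0.2389×119.8×10.0 − 2×533×0.4888 = -234.8 psf.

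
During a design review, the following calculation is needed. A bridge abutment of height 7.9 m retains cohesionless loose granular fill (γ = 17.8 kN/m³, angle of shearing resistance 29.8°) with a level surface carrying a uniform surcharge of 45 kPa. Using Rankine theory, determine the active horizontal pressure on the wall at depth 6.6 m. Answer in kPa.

K_a = (1 − sin φ)/(1 + sin φ) = 0.3360.
σ_v = γz + q = 17.8 × 6.6 + 45 = 162.5 kPa.
σ_h = K_a σ_v = 0.3360 × 162.5 = 54.60 kPa.

54.6 kPa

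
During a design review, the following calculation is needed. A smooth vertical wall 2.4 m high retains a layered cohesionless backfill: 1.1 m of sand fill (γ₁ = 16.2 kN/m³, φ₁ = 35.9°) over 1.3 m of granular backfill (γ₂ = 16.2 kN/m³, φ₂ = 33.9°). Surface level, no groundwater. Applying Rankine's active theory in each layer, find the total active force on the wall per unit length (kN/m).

13.0 kN/m

K_a1 = tan²(45°−35.9°/2) = 0.2607; K_a2 = tan²(45°−33.9°/2) = 0.2839.
Layer 1: σ at base = K_a1 γ₁ h₁ = 4.646 kPa; P₁ = ½×4.646×1.1 = 2.555.
Layer 2: σ_v at top = γ₁h₁ = 17.82; σ_h top = K_a2×17.82 = 5.059; σ_h base = K_a2×(17.82+16.2×1.3) = 11.04.
P₂ = ½(5.059+11.04)×1.3 = 10.46. Total P_a = 2.555+10.46 = 13.02 kN/m.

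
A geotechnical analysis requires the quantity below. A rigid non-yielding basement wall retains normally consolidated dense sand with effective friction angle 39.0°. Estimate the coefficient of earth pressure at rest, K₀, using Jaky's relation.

K₀ = 1 − sin φ' = 1 − sin 39.0° = 0.3707.

0.371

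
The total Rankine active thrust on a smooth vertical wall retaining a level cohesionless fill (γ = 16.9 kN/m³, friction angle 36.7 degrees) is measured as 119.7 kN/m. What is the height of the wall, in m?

7.50 m

K_a = 0.2519. P_a = ½ K_a γ H² ⇒ H = √(2P_a/(K_a γ)).
H = √(2×119.7/(0.2519×16.9)) = 7.500 m.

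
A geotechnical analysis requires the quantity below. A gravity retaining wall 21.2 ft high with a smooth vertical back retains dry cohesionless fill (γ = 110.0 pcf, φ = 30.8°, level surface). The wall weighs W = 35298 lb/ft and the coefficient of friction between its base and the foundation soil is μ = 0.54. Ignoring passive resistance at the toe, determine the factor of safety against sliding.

2.39

K_a = tan²(45° − 30.8°/2) = 0.3227.
P_a = ½K_aγH² = 0.5×0.3227×110.0×21.2² = 7977 lb/ft, acting at H/3 = 7.067 ft above the base.
FS_sliding = μW / P_a = 0.54×35298 / 7977 = 2.389.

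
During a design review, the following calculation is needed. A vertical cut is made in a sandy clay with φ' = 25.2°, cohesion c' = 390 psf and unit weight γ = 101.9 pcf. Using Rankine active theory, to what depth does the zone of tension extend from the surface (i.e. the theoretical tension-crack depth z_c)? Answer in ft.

K_a = tan²(45° − 25.2°/2) = 0.4027; √K_a = 0.6346.
The active pressure is zero where K_a γ z = 2c√K_a, so z_c = 2c/(γ√K_a) = 2×390/(101.9×0.6346) = 12.06 ft.

12.1 ft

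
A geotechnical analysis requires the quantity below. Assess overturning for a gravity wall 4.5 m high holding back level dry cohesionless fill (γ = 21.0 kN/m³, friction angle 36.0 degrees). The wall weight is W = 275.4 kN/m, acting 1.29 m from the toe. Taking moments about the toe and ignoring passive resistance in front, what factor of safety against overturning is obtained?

K_a = tan²(45° − 36.0°/2) = 0.2596.
P_a = ½K_aγH² = 0.5×0.2596×21.0×4.5² = 55.20 kN/m, acting at H/3 = 1.500 m above the base.
Overturning moment M_o = P_a × H/3 = 55.20 × 1.500 = 82.80.
Resisting moment M_r = W × 1.29 = 275.4 × 1.29 = 355.3.
FS_overturning = M_r/M_o = 355.3/82.80 = 4.291.

4.29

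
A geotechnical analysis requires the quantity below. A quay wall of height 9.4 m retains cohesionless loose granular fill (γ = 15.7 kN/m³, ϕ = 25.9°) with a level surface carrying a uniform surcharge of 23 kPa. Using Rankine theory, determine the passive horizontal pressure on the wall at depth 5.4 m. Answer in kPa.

K_p = (1 + sin φ)/(1 − sin φ) = 2.551.
σ_v = γz + q = 15.7 × 5.4 + 23 = 107.8 kPa.
σ_h = K_p σ_v = 2.551 × 107.8 = 275.0 kPa.

275 kPa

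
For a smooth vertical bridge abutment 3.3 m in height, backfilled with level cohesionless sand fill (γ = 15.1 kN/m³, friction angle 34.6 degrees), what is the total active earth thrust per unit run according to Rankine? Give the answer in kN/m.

K_a = tan²(45° − φ/2) = 0.2756.
P_a = ½ K_a γ H² = 0.5 × 0.2756 × 15.1 × 3.3² = 22.66 kN/m.

22.7 kN/m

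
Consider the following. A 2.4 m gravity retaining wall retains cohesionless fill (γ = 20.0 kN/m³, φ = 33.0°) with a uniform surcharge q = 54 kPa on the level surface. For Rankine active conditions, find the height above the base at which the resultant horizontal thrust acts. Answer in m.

1.08 m

K_a = 0.2948.
Triangular part P₁ = ½K_aγH² = 16.98 at H/3 = 0.8000 m; rectangular part P₂ = K_a q H = 38.21 at H/2 = 1.200 m.
ȳ = (P₁·0.8000 + P₂·1.200)/(P₁+P₂) = 1.077 m.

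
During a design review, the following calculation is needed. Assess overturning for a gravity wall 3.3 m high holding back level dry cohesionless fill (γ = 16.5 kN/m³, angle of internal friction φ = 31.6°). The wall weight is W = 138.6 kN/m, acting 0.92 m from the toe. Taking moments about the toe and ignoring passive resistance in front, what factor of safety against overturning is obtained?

K_a = tan²(45° − 31.6°/2) = 0.3123.
P_a = ½K_aγH² = 0.5×0.3123×16.5×3.3² = 28.06 kN/m, acting at H/3 = 1.100 m above the base.
Overturning moment M_o = P_a × H/3 = 28.06 × 1.100 = 30.87.
Resisting moment M_r = W × 0.92 = 138.6 × 0.92 = 127.5.
FS_overturning = M_r/M_o = 127.5/30.87 = 4.131.

4.13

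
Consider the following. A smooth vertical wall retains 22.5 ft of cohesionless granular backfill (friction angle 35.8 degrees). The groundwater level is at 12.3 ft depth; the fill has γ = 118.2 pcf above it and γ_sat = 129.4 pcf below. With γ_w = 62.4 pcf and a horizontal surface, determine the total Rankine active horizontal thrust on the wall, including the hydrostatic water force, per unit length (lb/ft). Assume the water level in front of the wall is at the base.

10400 lb/ft

K_a = tan²(45° − φ/2) = 0.2619.
γ' = 129.4 − 62.4 = 67.00 pcf. Depth below WT = 10.2 ft.
σ'_h at WT = K_a γ d_w = 380.7 psf; at base = 380.7 + K_a γ' × 10.2 = 559.7 psf.
P₁ (0–12.3 ft) = ½×380.7×12.3 = 2341. P₂ (12.3–22.5 ft) = ½(380.7+559.7)×10.2 = 4796.
P_w = ½ γ_w h₂² = 0.5×62.4×10.2² = 3246. Total = 2341+4796+3246 = 10380 lb/ft.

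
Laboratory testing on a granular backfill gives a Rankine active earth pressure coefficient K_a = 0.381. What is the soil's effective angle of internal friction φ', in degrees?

K_a = tan²(45° − φ/2) ⇒ 45° − φ/2 = arctan(√0.381) = 31.69°.
φ = 2(45° − 31.69°) = 26.63°.

26.6°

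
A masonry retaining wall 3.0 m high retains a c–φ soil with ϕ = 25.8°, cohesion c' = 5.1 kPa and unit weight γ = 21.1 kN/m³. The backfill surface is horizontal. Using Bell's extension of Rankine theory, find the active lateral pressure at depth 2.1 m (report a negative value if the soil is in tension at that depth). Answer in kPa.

K_a = (1 − sin φ)/(1 + sin φ) = 0.3935.
σ_a = K_a γ z − 2c√K_a = 0.3935×21.1×2.1 − 2×5.1×0.6273 = 11.04 kPa.

11.0 kPa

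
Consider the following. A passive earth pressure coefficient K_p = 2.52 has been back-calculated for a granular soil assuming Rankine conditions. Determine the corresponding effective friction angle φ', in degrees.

25.6°

K_p = (1+sin φ)/(1−sin φ) ⇒ sin φ = (K_p − 1)/(K_p + 1) = 0.4318.
φ = arcsin(0.4318) = 25.58°.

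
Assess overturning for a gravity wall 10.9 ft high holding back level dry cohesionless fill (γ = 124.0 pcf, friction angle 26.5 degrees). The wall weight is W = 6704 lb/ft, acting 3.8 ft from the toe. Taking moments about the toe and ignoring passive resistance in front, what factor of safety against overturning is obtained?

2.49

K_a = tan²(45° − 26.5°/2) = 0.3829.
P_a = ½K_aγH² = 0.5×0.3829×124.0×10.9² = 2821 lb/ft, acting at H/3 = 3.633 ft above the base.
Overturning moment M_o = P_a × H/3 = 2821 × 3.633 = 10250.
Resisting moment M_r = W × 3.8 = 6704 × 3.8 = 25480.
FS_overturning = M_r/M_o = 25480/10250 = 2.486.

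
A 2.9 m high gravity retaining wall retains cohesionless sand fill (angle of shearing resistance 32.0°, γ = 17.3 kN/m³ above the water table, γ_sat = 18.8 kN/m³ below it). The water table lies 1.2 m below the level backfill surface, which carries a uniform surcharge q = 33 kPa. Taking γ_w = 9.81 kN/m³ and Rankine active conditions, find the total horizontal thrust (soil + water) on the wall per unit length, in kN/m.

K_a = tan²(45° − φ/2) = 0.3073.
γ' = 18.8 − 9.81 = 8.990 kN/m³. h₂ = H − d_w = 1.7 m.
σ'_h: at surface K_a·q = 10.14; at WT K_a(q+γd_w) = 16.52; at base K_a(q+γd_w+γ'h₂) = 21.21 kPa.
P₁ = ½(10.14+16.52)×1.2 = 15.99; P₂ = ½(16.52+21.21)×1.7 = 32.07; P_w = ½γ_w h₂² = 14.18.
Total = 15.99+32.07+14.18 = 62.24 kN/m.

62.2 kN/m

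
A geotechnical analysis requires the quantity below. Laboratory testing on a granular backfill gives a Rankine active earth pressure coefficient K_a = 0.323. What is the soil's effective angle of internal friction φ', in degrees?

30.8°

K_a = tan²(45° − φ/2) ⇒ 45° − φ/2 = arctan(√0.323) = 29.61°.
φ = 2(45° − 29.61°) = 30.78°.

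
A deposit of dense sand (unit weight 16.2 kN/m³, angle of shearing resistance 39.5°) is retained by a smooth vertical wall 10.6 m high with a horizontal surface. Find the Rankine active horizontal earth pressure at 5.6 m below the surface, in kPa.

K_a = (1 − sin φ)/(1 + sin φ) = 0.2224.
σ_h = K_a γ z = 0.2224 × 16.2 × 5.6 = 20.18 kPa.

20.2 kPa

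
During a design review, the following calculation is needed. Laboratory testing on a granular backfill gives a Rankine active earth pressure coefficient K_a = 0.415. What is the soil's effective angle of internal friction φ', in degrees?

K_a = tan²(45° − φ/2) ⇒ 45° − φ/2 = arctan(√0.415) = 32.79°.
φ = 2(45° − 32.79°) = 24.42°.

24.4°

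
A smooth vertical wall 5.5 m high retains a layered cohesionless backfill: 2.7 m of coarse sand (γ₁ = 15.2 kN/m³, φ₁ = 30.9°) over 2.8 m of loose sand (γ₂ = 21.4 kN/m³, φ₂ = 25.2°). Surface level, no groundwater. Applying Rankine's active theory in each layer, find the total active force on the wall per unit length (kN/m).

K_a1 = tan²(45°−30.9°/2) = 0.3214; K_a2 = tan²(45°−25.2°/2) = 0.4027.
Layer 1: σ at base = K_a1 γ₁ h₁ = 13.19 kPa; P₁ = ½×13.19×2.7 = 17.81.
Layer 2: σ_v at top = γ₁h₁ = 41.04; σ_h top = K_a2×41.04 = 16.53; σ_h base = K_a2×(41.04+21.4×2.8) = 40.66.
P₂ = ½(16.53+40.66)×2.8 = 80.07. Total P_a = 17.81+80.07 = 97.87 kN/m.

97.9 kN/m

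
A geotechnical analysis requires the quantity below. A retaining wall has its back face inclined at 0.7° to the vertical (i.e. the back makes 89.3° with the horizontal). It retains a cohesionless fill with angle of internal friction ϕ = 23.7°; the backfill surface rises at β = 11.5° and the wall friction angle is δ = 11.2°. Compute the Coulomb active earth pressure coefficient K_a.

0.472

K_a = sin²(α+φ) / [sin²α · sin(α−δ) · (1 + √{sin(φ+δ)sin(φ−β) / (sin(α−δ)sin(α+β))})²].
With α = 89.3°, φ = 23.7°, δ = 11.2°, β = 11.5°: K_a = 0.4719.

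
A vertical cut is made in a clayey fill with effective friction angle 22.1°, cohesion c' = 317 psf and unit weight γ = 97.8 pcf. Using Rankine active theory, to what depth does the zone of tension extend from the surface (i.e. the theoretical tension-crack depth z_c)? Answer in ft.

K_a = tan²(45° − 22.1°/2) = 0.4533; √K_a = 0.6732.
The active pressure is zero where K_a γ z = 2c√K_a, so z_c = 2c/(γ√K_a) = 2×317/(97.8×0.6732) = 9.629 ft.

9.63 ft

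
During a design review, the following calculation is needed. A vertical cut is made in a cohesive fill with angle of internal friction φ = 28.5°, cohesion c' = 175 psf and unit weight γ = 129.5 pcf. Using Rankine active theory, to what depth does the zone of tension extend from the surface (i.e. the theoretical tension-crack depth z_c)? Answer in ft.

K_a = tan²(45° − 28.5°/2) = 0.3540; √K_a = 0.5949.
The active pressure is zero where K_a γ z = 2c√K_a, so z_c = 2c/(γ√K_a) = 2×175/(129.5×0.5949) = 4.543 ft.

4.54 ft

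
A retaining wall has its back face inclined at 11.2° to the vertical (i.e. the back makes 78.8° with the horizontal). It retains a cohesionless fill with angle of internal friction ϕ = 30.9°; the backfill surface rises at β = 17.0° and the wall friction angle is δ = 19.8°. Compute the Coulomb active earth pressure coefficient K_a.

K_a = sin²(α+φ) / [sin²α · sin(α−δ) · (1 + √{sin(φ+δ)sin(φ−β) / (sin(α−δ)sin(α+β))})²].
With α = 78.8°, φ = 30.9°, δ = 19.8°, β = 17.0°: K_a = 0.4994.

0.499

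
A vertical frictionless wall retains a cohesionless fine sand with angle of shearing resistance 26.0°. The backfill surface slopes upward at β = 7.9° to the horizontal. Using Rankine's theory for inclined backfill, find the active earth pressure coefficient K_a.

K_a = cos β · (cos β − √(cos²β − cos²φ)) / (cos β + √(cos²β − cos²φ)).
cos β = 0.9905, cos φ = 0.8988, √(cos²β − cos²φ) = 0.4163.
K_a = 0.9905 × (0.9905 − 0.4163)/(0.9905 + 0.4163) = 0.4043.

0.404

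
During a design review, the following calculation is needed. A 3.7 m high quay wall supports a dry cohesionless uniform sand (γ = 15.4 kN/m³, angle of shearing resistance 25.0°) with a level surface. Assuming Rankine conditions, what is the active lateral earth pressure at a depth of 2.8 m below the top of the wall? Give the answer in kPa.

17.5 kPa

K_a = (1 − sin φ)/(1 + sin φ) = 0.4059.
σ_h = K_a γ z = 0.4059 × 15.4 × 2.8 = 17.50 kPa.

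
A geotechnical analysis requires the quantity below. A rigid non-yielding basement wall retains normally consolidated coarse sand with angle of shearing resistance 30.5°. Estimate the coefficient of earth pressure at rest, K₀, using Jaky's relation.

K₀ = 1 − sin φ' = 1 − sin 30.5° = 0.4925.

0.492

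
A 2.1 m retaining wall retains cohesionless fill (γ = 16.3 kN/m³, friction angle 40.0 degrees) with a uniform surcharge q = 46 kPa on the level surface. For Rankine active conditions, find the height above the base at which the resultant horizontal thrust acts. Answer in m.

0.955 m

K_a = 0.2174.
Triangular part P₁ = ½K_aγH² = 7.815 at H/3 = 0.7000 m; rectangular part P₂ = K_a q H = 21.00 at H/2 = 1.050 m.
ȳ = (P₁·0.7000 + P₂·1.050)/(P₁+P₂) = 0.9551 m.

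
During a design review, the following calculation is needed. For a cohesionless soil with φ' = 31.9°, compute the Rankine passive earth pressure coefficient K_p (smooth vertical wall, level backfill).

3.24

K_p = (1 + sin φ)/(1 − sin φ) = tan²(45° + 31.9°/2) = 3.241.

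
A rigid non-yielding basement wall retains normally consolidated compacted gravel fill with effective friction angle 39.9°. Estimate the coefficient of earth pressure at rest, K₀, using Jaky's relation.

K₀ = 1 − sin φ' = 1 − sin 39.9° = 0.3586.

0.359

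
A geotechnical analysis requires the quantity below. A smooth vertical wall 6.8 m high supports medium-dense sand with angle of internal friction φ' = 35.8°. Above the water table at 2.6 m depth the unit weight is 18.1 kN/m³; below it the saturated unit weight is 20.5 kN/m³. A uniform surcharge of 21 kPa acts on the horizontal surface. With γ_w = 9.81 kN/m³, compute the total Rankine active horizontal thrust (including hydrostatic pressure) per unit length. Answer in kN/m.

K_a = tan²(45° − φ/2) = 0.2619.
γ' = 20.5 − 9.81 = 10.69 kN/m³. h₂ = H − d_w = 4.2 m.
σ'_h: at surface K_a·q = 5.499; at WT K_a(q+γd_w) = 17.82; at base K_a(q+γd_w+γ'h₂) = 29.58 kPa.
P₁ = ½(5.499+17.82)×2.6 = 30.32; P₂ = ½(17.82+29.58)×4.2 = 99.54; P_w = ½γ_w h₂² = 86.52.
Total = 30.32+99.54+86.52 = 216.4 kN/m.

216 kN/m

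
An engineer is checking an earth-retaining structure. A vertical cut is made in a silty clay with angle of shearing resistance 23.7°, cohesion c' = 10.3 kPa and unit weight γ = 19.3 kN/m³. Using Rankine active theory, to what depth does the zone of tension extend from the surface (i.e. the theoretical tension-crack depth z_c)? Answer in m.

K_a = tan²(45° − 23.7°/2) = 0.4266; √K_a = 0.6531.
The active pressure is zero where K_a γ z = 2c√K_a, so z_c = 2c/(γ√K_a) = 2×10.3/(19.3×0.6531) = 1.634 m.

1.63 m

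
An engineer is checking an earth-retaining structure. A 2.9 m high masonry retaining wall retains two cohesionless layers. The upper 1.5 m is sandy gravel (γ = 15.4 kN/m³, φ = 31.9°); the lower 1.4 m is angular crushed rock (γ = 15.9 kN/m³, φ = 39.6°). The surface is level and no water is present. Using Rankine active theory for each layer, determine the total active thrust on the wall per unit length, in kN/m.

16.0 kN/m

K_a1 = tan²(45°−31.9°/2) = 0.3085; K_a2 = tan²(45°−39.6°/2) = 0.2214.
Layer 1: σ at base = K_a1 γ₁ h₁ = 7.127 kPa; P₁ = ½×7.127×1.5 = 5.345.
Layer 2: σ_v at top = γ₁h₁ = 23.10; σ_h top = K_a2×23.10 = 5.115; σ_h base = K_a2×(23.10+15.9×1.4) = 10.04.
P₂ = ½(5.115+10.04)×1.4 = 10.61. Total P_a = 5.345+10.61 = 15.96 kN/m.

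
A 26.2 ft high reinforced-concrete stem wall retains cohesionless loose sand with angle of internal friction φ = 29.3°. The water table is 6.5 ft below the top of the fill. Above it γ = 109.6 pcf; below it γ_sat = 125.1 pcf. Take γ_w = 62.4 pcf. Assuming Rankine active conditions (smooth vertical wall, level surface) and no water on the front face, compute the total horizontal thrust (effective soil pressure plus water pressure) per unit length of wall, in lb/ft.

K_a = tan²(45° − φ/2) = 0.3428.
γ' = 125.1 − 62.4 = 62.70 pcf. Depth below WT = 19.7 ft.
σ'_h at WT = K_a γ d_w = 244.2 psf; at base = 244.2 + K_a γ' × 19.7 = 667.7 psf.
P₁ (0–6.5 ft) = ½×244.2×6.5 = 793.8. P₂ (6.5–26.2 ft) = ½(244.2+667.7)×19.7 = 8983.
P_w = ½ γ_w h₂² = 0.5×62.4×19.7² = 12110. Total = 793.8+8983+12110 = 21880 lb/ft.

21900 lb/ft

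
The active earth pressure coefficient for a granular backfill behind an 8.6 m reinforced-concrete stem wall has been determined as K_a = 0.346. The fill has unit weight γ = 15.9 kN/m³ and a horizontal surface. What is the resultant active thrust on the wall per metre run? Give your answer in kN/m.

P = ½ K_a γ H² = 0.5 × 0.346 × 15.9 × 8.6² = 203.4 kN/m.

203 kN/m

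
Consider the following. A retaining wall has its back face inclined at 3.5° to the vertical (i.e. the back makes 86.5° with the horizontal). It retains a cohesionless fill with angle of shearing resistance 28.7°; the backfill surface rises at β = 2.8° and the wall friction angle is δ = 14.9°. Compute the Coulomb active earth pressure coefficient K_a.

0.354

K_a = sin²(α+φ) / [sin²α · sin(α−δ) · (1 + √{sin(φ+δ)sin(φ−β) / (sin(α−δ)sin(α+β))})²].
With α = 86.5°, φ = 28.7°, δ = 14.9°, β = 2.8°: K_a = 0.3543.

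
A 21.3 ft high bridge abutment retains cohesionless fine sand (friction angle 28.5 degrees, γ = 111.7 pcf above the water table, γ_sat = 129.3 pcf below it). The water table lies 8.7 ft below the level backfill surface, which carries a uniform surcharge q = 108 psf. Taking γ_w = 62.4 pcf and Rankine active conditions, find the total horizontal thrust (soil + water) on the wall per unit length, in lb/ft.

K_a = tan²(45° − φ/2) = 0.3540.
γ' = 129.3 − 62.4 = 66.90 pcf. h₂ = H − d_w = 12.6 ft.
σ'_h: at surface K_a·q = 38.23; at WT K_a(q+γd_w) = 382.2; at base K_a(q+γd_w+γ'h₂) = 680.6 psf.
P₁ = ½(38.23+382.2)×8.7 = 1829; P₂ = ½(382.2+680.6)×12.6 = 6695; P_w = ½γ_w h₂² = 4953.
Total = 1829+6695+4953 = 13480 lb/ft.

13500 lb/ft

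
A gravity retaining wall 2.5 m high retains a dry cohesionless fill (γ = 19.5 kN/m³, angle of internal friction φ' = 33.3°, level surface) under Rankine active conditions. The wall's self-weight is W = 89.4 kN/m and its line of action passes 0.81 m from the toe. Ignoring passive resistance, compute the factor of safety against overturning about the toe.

4.90

K_a = tan²(45° − 33.3°/2) = 0.2911.
P_a = ½K_aγH² = 0.5×0.2911×19.5×2.5² = 17.74 kN/m, acting at H/3 = 0.8333 m above the base.
Overturning moment M_o = P_a × H/3 = 17.74 × 0.8333 = 14.78.
Resisting moment M_r = W × 0.81 = 89.4 × 0.81 = 72.41.
FS_overturning = M_r/M_o = 72.41/14.78 = 4.898.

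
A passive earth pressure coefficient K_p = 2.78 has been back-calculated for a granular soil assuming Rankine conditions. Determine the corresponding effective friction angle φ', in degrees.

K_p = (1+sin φ)/(1−sin φ) ⇒ sin φ = (K_p − 1)/(K_p + 1) = 0.4709.
φ = arcsin(0.4709) = 28.09°.

28.1°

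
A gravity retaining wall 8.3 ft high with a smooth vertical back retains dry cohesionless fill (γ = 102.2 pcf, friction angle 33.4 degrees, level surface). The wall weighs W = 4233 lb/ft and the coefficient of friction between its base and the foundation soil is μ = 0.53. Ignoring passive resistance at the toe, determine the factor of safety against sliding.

K_a = tan²(45° − 33.4°/2) = 0.2899.
P_a = ½K_aγH² = 0.5×0.2899×102.2×8.3² = 1021 lb/ft, acting at H/3 = 2.767 ft above the base.
FS_sliding = μW / P_a = 0.53×4233 / 1021 = 2.198.

2.20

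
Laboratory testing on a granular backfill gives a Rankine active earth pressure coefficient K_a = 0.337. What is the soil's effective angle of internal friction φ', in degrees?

29.7°

K_a = tan²(45° − φ/2) ⇒ 45° − φ/2 = arctan(√0.337) = 30.14°.
φ = 2(45° − 30.14°) = 29.73°.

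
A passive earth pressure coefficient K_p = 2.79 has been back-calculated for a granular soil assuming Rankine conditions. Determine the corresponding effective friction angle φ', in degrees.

K_p = (1+sin φ)/(1−sin φ) ⇒ sin φ = (K_p − 1)/(K_p + 1) = 0.4723.
φ = arcsin(0.4723) = 28.18°.

28.2°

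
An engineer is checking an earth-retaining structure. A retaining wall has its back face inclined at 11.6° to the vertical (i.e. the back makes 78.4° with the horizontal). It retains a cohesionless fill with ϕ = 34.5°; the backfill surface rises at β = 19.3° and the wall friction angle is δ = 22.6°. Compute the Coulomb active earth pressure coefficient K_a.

K_a = sin²(α+φ) / [sin²α · sin(α−δ) · (1 + √{sin(φ+δ)sin(φ−β) / (sin(α−δ)sin(α+β))})²].
With α = 78.4°, φ = 34.5°, δ = 22.6°, β = 19.3°: K_a = 0.4639.

0.464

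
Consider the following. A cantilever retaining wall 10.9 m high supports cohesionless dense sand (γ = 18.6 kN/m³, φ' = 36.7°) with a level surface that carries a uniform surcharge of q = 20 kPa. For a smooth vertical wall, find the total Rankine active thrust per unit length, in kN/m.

K_a = tan²(45° − φ/2) = 0.2519.
Soil triangle: ½ K_a γ H² = 0.5×0.2519×18.6×10.9² = 278.3 kN/m.
Surcharge rectangle: K_a q H = 0.2519×20×10.9 = 54.91 kN/m.
Total = 278.3 + 54.91 = 333.2 kN/m.

333 kN/m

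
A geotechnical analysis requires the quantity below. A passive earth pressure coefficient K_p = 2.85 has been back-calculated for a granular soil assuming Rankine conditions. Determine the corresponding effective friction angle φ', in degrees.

28.7°

K_p = (1+sin φ)/(1−sin φ) ⇒ sin φ = (K_p − 1)/(K_p + 1) = 0.4805.
φ = arcsin(0.4805) = 28.72°.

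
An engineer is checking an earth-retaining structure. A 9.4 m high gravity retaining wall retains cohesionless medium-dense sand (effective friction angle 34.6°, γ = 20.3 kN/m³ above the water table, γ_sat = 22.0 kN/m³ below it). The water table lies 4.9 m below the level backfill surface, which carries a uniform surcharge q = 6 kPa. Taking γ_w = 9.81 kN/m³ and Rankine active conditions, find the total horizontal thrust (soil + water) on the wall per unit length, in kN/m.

339 kN/m

K_a = tan²(45° − φ/2) = 0.2756.
γ' = 22.0 − 9.81 = 12.19 kN/m³. h₂ = H − d_w = 4.5 m.
σ'_h: at surface K_a·q = 1.654; at WT K_a(q+γd_w) = 29.07; at base K_a(q+γd_w+γ'h₂) = 44.19 kPa.
P₁ = ½(1.654+29.07)×4.9 = 75.28; P₂ = ½(29.07+44.19)×4.5 = 164.8; P_w = ½γ_w h₂² = 99.33.
Total = 75.28+164.8+99.33 = 339.4 kN/m.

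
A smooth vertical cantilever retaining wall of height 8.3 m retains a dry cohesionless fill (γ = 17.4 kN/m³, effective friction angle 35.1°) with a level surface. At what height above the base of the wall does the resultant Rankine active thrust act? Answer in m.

K_a = 0.2698.
The pressure distribution is triangular, so the resultant acts at H/3 above the base = 8.3/3 = 2.767 m.

2.77 m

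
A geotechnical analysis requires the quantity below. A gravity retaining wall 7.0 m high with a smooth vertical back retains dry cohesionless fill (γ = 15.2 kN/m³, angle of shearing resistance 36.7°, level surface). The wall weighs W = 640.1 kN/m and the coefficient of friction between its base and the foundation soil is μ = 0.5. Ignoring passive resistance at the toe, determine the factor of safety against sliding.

K_a = tan²(45° − 36.7°/2) = 0.2519.
P_a = ½K_aγH² = 0.5×0.2519×15.2×7.0² = 93.79 kN/m, acting at H/3 = 2.333 m above the base.
FS_sliding = μW / P_a = 0.5×640.1 / 93.79 = 3.412.

3.41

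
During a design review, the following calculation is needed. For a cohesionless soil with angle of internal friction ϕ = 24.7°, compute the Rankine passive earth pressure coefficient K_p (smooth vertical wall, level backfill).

2.44

K_p = (1 + sin φ)/(1 − sin φ) = tan²(45° + 24.7°/2) = 2.436.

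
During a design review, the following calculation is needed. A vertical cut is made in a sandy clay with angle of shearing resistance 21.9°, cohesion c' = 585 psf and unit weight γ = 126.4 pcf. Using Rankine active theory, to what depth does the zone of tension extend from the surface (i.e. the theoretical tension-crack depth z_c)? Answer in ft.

13.7 ft

K_a = tan²(45° − 21.9°/2) = 0.4567; √K_a = 0.6758.
The active pressure is zero where K_a γ z = 2c√K_a, so z_c = 2c/(γ√K_a) = 2×585/(126.4×0.6758) = 13.70 ft.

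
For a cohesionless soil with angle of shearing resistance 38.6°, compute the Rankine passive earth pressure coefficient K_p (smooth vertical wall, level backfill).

4.32

K_p = (1 + sin φ)/(1 − sin φ) = tan²(45° + 38.6°/2) = 4.317.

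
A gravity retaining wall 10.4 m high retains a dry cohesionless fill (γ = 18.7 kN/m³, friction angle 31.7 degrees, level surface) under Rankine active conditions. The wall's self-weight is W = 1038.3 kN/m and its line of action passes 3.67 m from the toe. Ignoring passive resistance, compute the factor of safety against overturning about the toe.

K_a = tan²(45° − 31.7°/2) = 0.3111.
P_a = ½K_aγH² = 0.5×0.3111×18.7×10.4² = 314.6 kN/m, acting at H/3 = 3.467 m above the base.
Overturning moment M_o = P_a × H/3 = 314.6 × 3.467 = 1091.
Resisting moment M_r = W × 3.67 = 1038.3 × 3.67 = 3811.
FS_overturning = M_r/M_o = 3811/1091 = 3.494.

3.49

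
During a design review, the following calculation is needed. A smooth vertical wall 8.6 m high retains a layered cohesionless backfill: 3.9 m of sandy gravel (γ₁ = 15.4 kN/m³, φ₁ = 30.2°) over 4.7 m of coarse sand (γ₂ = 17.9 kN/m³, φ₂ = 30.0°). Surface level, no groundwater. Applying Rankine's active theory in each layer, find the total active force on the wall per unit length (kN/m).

199 kN/m

K_a1 = tan²(45°−30.2°/2) = 0.3307; K_a2 = tan²(45°−30.0°/2) = 0.3333.
Layer 1: σ at base = K_a1 γ₁ h₁ = 19.86 kPa; P₁ = ½×19.86×3.9 = 38.73.
Layer 2: σ_v at top = γ₁h₁ = 60.06; σ_h top = K_a2×60.06 = 20.02; σ_h base = K_a2×(60.06+17.9×4.7) = 48.06.
P₂ = ½(20.02+48.06)×4.7 = 160.0. Total P_a = 38.73+160.0 = 198.7 kN/m.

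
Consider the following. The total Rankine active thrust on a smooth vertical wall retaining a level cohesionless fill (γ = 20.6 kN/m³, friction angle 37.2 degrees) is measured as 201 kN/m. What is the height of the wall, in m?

8.90 m

K_a = 0.2464. P_a = ½ K_a γ H² ⇒ H = √(2P_a/(K_a γ)).
H = √(2×201/(0.2464×20.6)) = 8.899 m.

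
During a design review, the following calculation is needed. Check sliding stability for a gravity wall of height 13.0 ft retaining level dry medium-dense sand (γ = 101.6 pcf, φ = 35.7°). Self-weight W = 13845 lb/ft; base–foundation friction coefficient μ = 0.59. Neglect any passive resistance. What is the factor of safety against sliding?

3.62

K_a = tan²(45° − 35.7°/2) = 0.2630.
P_a = ½K_aγH² = 0.5×0.2630×101.6×13.0² = 2258 lb/ft, acting at H/3 = 4.333 ft above the base.
FS_sliding = μW / P_a = 0.59×13845 / 2258 = 3.618.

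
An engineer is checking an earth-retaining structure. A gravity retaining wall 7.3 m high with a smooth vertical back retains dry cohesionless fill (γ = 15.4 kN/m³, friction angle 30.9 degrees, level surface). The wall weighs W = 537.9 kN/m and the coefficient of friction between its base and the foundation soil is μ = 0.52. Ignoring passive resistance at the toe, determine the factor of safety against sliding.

2.12

K_a = tan²(45° − 30.9°/2) = 0.3214.
P_a = ½K_aγH² = 0.5×0.3214×15.4×7.3² = 131.9 kN/m, acting at H/3 = 2.433 m above the base.
FS_sliding = μW / P_a = 0.52×537.9 / 131.9 = 2.121.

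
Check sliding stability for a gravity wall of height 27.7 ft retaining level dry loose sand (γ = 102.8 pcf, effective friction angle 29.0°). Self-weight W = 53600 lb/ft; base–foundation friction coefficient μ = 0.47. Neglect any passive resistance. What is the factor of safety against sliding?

K_a = tan²(45° − 29.0°/2) = 0.3470.
P_a = ½K_aγH² = 0.5×0.3470×102.8×27.7² = 13680 lb/ft, acting at H/3 = 9.233 ft above the base.
FS_sliding = μW / P_a = 0.47×53600 / 13680 = 1.841.

1.84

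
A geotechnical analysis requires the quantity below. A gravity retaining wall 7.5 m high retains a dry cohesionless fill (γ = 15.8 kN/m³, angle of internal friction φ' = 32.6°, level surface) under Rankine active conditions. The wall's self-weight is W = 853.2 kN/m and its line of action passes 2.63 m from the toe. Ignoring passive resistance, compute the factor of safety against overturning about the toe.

6.74

K_a = tan²(45° − 32.6°/2) = 0.2997.
P_a = ½K_aγH² = 0.5×0.2997×15.8×7.5² = 133.2 kN/m, acting at H/3 = 2.500 m above the base.
Overturning moment M_o = P_a × H/3 = 133.2 × 2.500 = 333.0.
Resisting moment M_r = W × 2.63 = 853.2 × 2.63 = 2244.
FS_overturning = M_r/M_o = 2244/333.0 = 6.739.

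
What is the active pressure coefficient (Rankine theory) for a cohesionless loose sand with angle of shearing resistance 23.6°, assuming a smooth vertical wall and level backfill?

K_a = tan²(45° − φ/2) = tan²(33.20°) = 0.4282.

0.428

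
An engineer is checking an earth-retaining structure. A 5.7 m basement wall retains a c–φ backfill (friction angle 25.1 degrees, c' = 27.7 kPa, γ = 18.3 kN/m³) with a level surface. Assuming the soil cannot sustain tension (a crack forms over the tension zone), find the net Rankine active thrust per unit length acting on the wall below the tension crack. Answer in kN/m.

K_a = 0.4043; √K_a = 0.6358.
Tension-crack depth z_c = 2c/(γ√K_a) = 2×27.7/(18.3×0.6358) = 4.761 m.
σ_a at base = K_a γ H − 2c√K_a = 0.4043×18.3×5.7 − 2×27.7×0.6358 = 6.947 kPa.
P_a = ½ × 6.947 × (H − z_c) = 0.5×6.947×0.9389 = 3.261 kN/m.

3.26 kN/m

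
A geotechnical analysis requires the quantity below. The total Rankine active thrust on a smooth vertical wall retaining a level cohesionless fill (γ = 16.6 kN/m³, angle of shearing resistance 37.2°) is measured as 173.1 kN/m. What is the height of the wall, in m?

K_a = 0.2464. P_a = ½ K_a γ H² ⇒ H = √(2P_a/(K_a γ)).
H = √(2×173.1/(0.2464×16.6)) = 9.200 m.

9.20 m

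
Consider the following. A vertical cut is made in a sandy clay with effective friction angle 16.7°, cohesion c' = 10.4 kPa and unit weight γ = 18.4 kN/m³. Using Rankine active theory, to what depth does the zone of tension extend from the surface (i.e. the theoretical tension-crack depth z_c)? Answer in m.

1.52 m

K_a = tan²(45° − 16.7°/2) = 0.5536; √K_a = 0.7440.
The active pressure is zero where K_a γ z = 2c√K_a, so z_c = 2c/(γ√K_a) = 2×10.4/(18.4×0.7440) = 1.519 m.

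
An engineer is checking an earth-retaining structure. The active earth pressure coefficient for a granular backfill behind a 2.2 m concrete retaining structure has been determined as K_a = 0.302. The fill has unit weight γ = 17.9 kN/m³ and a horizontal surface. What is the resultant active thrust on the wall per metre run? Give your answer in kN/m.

13.1 kN/m

P = ½ K_a γ H² = 0.5 × 0.302 × 17.9 × 2.2² = 13.08 kN/m.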